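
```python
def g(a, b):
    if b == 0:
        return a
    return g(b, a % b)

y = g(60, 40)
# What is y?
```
Call trace:
g(a=60, b=40)
  g(a=40, b=20)
    g(a=20, b=0)
    -> return 20
  -> return 20
-> return 20

Final answer: 20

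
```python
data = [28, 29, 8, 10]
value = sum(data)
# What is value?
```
Trace:
  data=[28, 29, 8, 10]
  data=[28, 29, 8, 10], value=75

Final answer: 75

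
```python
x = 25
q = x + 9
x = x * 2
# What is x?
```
Trace:
  x=25
  x=25, q=34
  x=50, q=34

Final answer: 50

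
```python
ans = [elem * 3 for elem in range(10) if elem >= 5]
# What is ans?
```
Trace:
  elem=0
  elem=1
  elem=2
  elem=3
  elem=4
  elem=5
  elem=6
  elem=7
  elem=8
  elem=9
  ans=[15, 18, 21, 24, 27]

Final answer: [15, 18, 21, 24, 27]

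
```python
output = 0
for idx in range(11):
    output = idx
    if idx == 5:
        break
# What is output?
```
Trace:
  output=0
  output=0, idx=0
  output=1, idx=1
  output=2, idx=2
  output=3, idx=3
  output=4, idx=4
  output=5, idx=5

Final answer: 5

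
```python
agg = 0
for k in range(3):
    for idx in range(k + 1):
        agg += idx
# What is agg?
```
Trace:
  agg=0
  agg=0, k=0, idx=0
  agg=0, k=1, idx=0
  agg=1, k=1, idx=1
  agg=1, k=2, idx=0
  agg=2, k=2, idx=1
  agg=4, k=2, idx=2

Final answer: 4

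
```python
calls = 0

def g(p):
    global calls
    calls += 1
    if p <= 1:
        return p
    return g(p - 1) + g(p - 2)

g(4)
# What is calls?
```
Call trace (a repeated sub-call is expanded the first time; later identical calls just restate its return value):
g(p=4)
  g(p=3)
    g(p=2)
      g(p=1)
      -> return 1
      g(p=0)
      -> return 0
    -> return 1
    g(p=1)
    -> return 1
  -> return 2
  g(p=2) -> return 1  (same call as traced above)
-> return 3

calls is incremented once per call, so count the calls in each subtree. Let C(p) = number of calls made by g(p).
C(0) = C(1) = 1 (base case, no recursion); C(p) = 1 + C(p - 1) + C(p - 2) otherwise.
C(2) = 1 + C(1) + C(0) = 1 + 1 + 1 = 3
C(3) = 1 + C(2) + C(1) = 1 + 3 + 1 = 5
C(4) = 1 + C(3) + C(2) = 1 + 5 + 3 = 9
calls = C(4) = 9

Final answer: 9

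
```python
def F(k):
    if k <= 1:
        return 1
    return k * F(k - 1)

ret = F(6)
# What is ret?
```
Call trace:
F(k=6)
  F(k=5)
    F(k=4)
      F(k=3)
        F(k=2)
          F(k=1)
          -> return 1
        -> return 2
      -> return 6
    -> return 24
  -> return 120
-> return 720

Final answer: 720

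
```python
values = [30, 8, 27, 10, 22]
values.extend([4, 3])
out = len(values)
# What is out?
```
Trace:
  values=[30, 8, 27, 10, 22]
  values=[30, 8, 27, 10, 22, 4, 3]
  values=[30, 8, 27, 10, 22, 4, 3], out=7

Final answer: 7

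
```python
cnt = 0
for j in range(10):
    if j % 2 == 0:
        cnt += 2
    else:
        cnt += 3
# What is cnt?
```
Trace:
  cnt=0
  cnt=2, j=0
  cnt=5, j=1
  cnt=7, j=2
  cnt=10, j=3
  cnt=12, j=4
  cnt=15, j=5
  cnt=17, j=6
  cnt=20, j=7
  cnt=22, j=8
  cnt=25, j=9

Final answer: 25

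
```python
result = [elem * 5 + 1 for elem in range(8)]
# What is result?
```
Trace:
  elem=0
  elem=1
  elem=2
  elem=3
  elem=4
  elem=5
  elem=6
  elem=7
  result=[1, 6, 11, 16, 21, 26, 31, 36]

Final answer: [1, 6, 11, 16, 21, 26, 31, 36]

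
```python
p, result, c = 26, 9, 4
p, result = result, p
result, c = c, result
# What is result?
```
Trace:
  p=26, result=9, c=4
  p=9, result=26, c=4
  p=9, result=4, c=26

Final answer: 4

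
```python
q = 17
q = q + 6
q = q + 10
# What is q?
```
Trace:
  q=17
  q=23
  q=33

Final answer: 33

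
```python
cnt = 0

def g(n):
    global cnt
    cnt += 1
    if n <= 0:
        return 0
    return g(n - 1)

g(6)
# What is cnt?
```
Call trace:
g(n=6)
  g(n=5)
    g(n=4)
      g(n=3)
        g(n=2)
          g(n=1)
            g(n=0)
            -> return 0
          -> return 0
        -> return 0
      -> return 0
    -> return 0
  -> return 0
-> return 0

cnt is incremented once per call. g is entered once for each n = 6, 5, 4, 3, 2, 1, 0 (the n <= 0 call returns without recursing), i.e. 6 + 1 calls.
cnt = 7

Final answer: 7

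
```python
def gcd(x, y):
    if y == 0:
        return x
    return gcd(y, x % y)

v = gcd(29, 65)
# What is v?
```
Call trace:
gcd(x=29, y=65)
  gcd(x=65, y=29)
    gcd(x=29, y=7)
      gcd(x=7, y=1)
        gcd(x=1, y=0)
        -> return 1
      -> return 1
    -> return 1
  -> return 1
-> return 1

Final answer: 1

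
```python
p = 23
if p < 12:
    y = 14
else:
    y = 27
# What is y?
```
Trace:
  p=23
  p=23, y=27

Final answer: 27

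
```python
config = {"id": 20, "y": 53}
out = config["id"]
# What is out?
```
Trace:
  config={'id': 20, 'y': 53}
  config={'id': 20, 'y': 53}, out=20

Final answer: 20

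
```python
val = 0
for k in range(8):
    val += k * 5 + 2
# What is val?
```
Trace:
  val=0
  val=2, k=0
  val=9, k=1
  val=21, k=2
  val=38, k=3
  val=60, k=4
  val=87, k=5
  val=119, k=6
  val=156, k=7

Final answer: 156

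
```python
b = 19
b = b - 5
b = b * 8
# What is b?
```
Trace:
  b=19
  b=14
  b=112

Final answer: 112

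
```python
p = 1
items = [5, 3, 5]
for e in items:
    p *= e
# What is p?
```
Trace:
  p=1
  p=5, e=5
  p=15, e=3
  p=75, e=5

Final answer: 75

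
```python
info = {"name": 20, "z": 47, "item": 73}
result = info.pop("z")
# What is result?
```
Trace:
  info={'name': 20, 'z': 47, 'item': 73}
  info={'name': 20, 'item': 73}, result=47

Final answer: 47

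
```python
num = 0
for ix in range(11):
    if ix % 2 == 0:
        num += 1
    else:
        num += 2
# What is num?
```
Trace:
  num=0
  num=1, ix=0
  num=3, ix=1
  num=4, ix=2
  num=6, ix=3
  num=7, ix=4
  num=9, ix=5
  num=10, ix=6
  num=12, ix=7
  num=13, ix=8
  num=15, ix=9
  num=16, ix=10

Final answer: 16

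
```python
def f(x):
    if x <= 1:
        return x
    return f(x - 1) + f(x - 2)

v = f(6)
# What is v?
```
Call trace (a repeated sub-call is expanded the first time; later identical calls just restate its return value):
f(x=6)
  f(x=5)
    f(x=4)
      f(x=3)
        f(x=2)
          f(x=1)
          -> return 1
          f(x=0)
          -> return 0
        -> return 1
        f(x=1)
        -> return 1
      -> return 2
      f(x=2) -> return 1  (same call as traced above)
    -> return 3
    f(x=3) -> return 2  (same call as traced above)
  -> return 5
  f(x=4) -> return 3  (same call as traced above)
-> return 8

Final answer: 8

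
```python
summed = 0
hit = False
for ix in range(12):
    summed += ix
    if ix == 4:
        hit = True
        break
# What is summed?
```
Trace:
  summed=0
  summed=0, hit=False
  summed=0, hit=False, ix=0
  summed=1, hit=False, ix=1
  summed=3, hit=False, ix=2
  summed=6, hit=False, ix=3
  summed=10, hit=True, ix=4

Final answer: 10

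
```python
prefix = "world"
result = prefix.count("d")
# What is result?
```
Trace:
  prefix='world'
  prefix='world', result=1

Final answer: 1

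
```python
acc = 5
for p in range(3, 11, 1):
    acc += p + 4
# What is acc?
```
Trace:
  acc=5
  acc=12, p=3
  acc=20, p=4
  acc=29, p=5
  acc=39, p=6
  acc=50, p=7
  acc=62, p=8
  acc=75, p=9
  acc=89, p=10

Final answer: 89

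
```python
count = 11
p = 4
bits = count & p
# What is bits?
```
Trace:
  count=11
  count=11, p=4
  count=11, p=4, bits=0

Final answer: 0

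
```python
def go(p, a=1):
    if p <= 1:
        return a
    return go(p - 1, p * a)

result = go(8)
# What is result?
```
Call trace:
go(p=8, a=1)
  go(p=7, a=8)
    go(p=6, a=56)
      go(p=5, a=336)
        go(p=4, a=1680)
          go(p=3, a=6720)
            go(p=2, a=20160)
              go(p=1, a=40320)
              -> return 40320
            -> return 40320
          -> return 40320
        -> return 40320
      -> return 40320
    -> return 40320
  -> return 40320
-> return 40320

Final answer: 40320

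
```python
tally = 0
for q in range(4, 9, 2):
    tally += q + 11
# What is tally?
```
Trace:
  tally=0
  tally=15, q=4
  tally=32, q=6
  tally=51, q=8

Final answer: 51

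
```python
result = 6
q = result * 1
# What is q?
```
Trace:
  result=6
  result=6, q=6

Final answer: 6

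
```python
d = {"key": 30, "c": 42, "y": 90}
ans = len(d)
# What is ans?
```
Trace:
  d={'key': 30, 'c': 42, 'y': 90}
  d={'key': 30, 'c': 42, 'y': 90}, ans=3

Final answer: 3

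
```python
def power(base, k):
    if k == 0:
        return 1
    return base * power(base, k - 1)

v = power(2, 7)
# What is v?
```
Call trace:
power(base=2, k=7)
  power(base=2, k=6)
    power(base=2, k=5)
      power(base=2, k=4)
        power(base=2, k=3)
          power(base=2, k=2)
            power(base=2, k=1)
              power(base=2, k=0)
              -> return 1
            -> return 2
          -> return 4
        -> return 8
      -> return 16
    -> return 32
  -> return 64
-> return 128

Final answer: 128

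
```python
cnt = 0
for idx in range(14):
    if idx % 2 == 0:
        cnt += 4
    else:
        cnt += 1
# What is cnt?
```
Trace:
  cnt=0
  cnt=4, idx=0
  cnt=5, idx=1
  cnt=9, idx=2
  cnt=10, idx=3
  cnt=14, idx=4
  cnt=15, idx=5
  cnt=19, idx=6
  cnt=20, idx=7
  cnt=24, idx=8
  cnt=25, idx=9
  cnt=29, idx=10
  cnt=30, idx=11
  cnt=34, idx=12
  cnt=35, idx=13

Final answer: 35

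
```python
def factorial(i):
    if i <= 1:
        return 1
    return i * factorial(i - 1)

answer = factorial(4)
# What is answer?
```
Call trace:
factorial(i=4)
  factorial(i=3)
    factorial(i=2)
      factorial(i=1)
      -> return 1
    -> return 2
  -> return 6
-> return 24

Final answer: 24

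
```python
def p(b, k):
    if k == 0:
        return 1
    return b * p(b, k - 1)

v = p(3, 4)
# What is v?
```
Call trace:
p(b=3, k=4)
  p(b=3, k=3)
    p(b=3, k=2)
      p(b=3, k=1)
        p(b=3, k=0)
        -> return 1
      -> return 3
    -> return 9
  -> return 27
-> return 81

Final answer: 81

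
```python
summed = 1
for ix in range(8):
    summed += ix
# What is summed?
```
Trace:
  summed=1
  summed=1, ix=0
  summed=2, ix=1
  summed=4, ix=2
  summed=7, ix=3
  summed=11, ix=4
  summed=16, ix=5
  summed=22, ix=6
  summed=29, ix=7

Final answer: 29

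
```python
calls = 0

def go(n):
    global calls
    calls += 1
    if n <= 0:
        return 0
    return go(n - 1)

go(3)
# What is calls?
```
Call trace:
go(n=3)
  go(n=2)
    go(n=1)
      go(n=0)
      -> return 0
    -> return 0
  -> return 0
-> return 0

calls is incremented once per call. go is entered once for each n = 3, 2, 1, 0 (the n <= 0 call returns without recursing), i.e. 3 + 1 calls.
calls = 4

Final answer: 4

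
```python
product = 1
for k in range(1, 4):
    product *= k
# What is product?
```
Trace:
  product=1
  product=1, k=1
  product=2, k=2
  product=6, k=3

Final answer: 6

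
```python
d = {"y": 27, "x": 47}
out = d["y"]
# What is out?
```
Trace:
  d={'y': 27, 'x': 47}
  d={'y': 27, 'x': 47}, out=27

Final answer: 27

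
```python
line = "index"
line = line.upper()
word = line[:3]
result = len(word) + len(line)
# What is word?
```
Trace:
  line='index'
  line='INDEX'
  line='INDEX', word='IND'
  line='INDEX', word='IND', result=8

Final answer: 'IND'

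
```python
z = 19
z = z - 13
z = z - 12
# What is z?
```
Trace:
  z=19
  z=6
  z=-6

Final answer: -6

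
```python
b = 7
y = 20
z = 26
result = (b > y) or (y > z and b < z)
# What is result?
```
Trace:
  b=7
  b=7, y=20
  b=7, y=20, z=26
  b=7, y=20, z=26, result=False

Final answer: False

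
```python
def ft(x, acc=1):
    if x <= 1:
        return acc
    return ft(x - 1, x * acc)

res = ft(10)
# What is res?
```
Call trace:
ft(x=10, acc=1)
  ft(x=9, acc=10)
    ft(x=8, acc=90)
      ft(x=7, acc=720)
        ft(x=6, acc=5040)
          ft(x=5, acc=30240)
            ft(x=4, acc=151200)
              ft(x=3, acc=604800)
                ft(x=2, acc=1814400)
                  ft(x=1, acc=3628800)
                  -> return 3628800
                -> return 3628800
              -> return 3628800
            -> return 3628800
          -> return 3628800
        -> return 3628800
      -> return 3628800
    -> return 3628800
  -> return 3628800
-> return 3628800

Final answer: 3628800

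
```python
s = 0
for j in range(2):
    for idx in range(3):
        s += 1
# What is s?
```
Trace:
  s=0
  s=1, j=0, idx=0
  s=2, j=0, idx=1
  s=3, j=0, idx=2
  s=4, j=1, idx=0
  s=5, j=1, idx=1
  s=6, j=1, idx=2

Final answer: 6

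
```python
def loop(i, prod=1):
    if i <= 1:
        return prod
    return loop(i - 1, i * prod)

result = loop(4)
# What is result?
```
Call trace:
loop(i=4, prod=1)
  loop(i=3, prod=4)
    loop(i=2, prod=12)
      loop(i=1, prod=24)
      -> return 24
    -> return 24
  -> return 24
-> return 24

Final answer: 24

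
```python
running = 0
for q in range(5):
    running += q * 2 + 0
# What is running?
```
Trace:
  running=0
  running=0, q=0
  running=2, q=1
  running=6, q=2
  running=12, q=3
  running=20, q=4

Final answer: 20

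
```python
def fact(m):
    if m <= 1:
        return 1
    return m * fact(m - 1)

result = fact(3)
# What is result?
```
Call trace:
fact(m=3)
  fact(m=2)
    fact(m=1)
    -> return 1
  -> return 2
-> return 6

Final answer: 6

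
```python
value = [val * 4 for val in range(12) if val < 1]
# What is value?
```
Trace:
  val=0
  val=1
  val=2
  val=3
  val=4
  val=5
  val=6
  val=7
  val=8
  val=9
  val=10
  val=11
  value=[0]

Final answer: [0]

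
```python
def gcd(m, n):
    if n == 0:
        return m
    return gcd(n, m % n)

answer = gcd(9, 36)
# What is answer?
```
Call trace:
gcd(m=9, n=36)
  gcd(m=36, n=9)
    gcd(m=9, n=0)
    -> return 9
  -> return 9
-> return 9

Final answer: 9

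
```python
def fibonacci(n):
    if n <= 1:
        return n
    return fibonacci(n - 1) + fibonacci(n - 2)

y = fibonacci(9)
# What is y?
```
Call trace (a repeated sub-call is expanded the first time; later identical calls just restate its return value):
fibonacci(n=9)
  fibonacci(n=8)
    fibonacci(n=7)
      fibonacci(n=6)
        fibonacci(n=5)
          fibonacci(n=4)
            fibonacci(n=3)
              fibonacci(n=2)
                fibonacci(n=1)
                -> return 1
                fibonacci(n=0)
                -> return 0
              -> return 1
              fibonacci(n=1)
              -> return 1
            -> return 2
            fibonacci(n=2) -> return 1  (same call as traced above)
          -> return 3
          fibonacci(n=3) -> return 2  (same call as traced above)
        -> return 5
        fibonacci(n=4) -> return 3  (same call as traced above)
      -> return 8
      fibonacci(n=5) -> return 5  (same call as traced above)
    -> return 13
    fibonacci(n=6) -> return 8  (same call as traced above)
  -> return 21
  fibonacci(n=7) -> return 13  (same call as traced above)
-> return 34

Final answer: 34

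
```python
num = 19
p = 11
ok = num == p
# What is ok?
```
Trace:
  num=19
  num=19, p=11
  num=19, p=11, ok=False

Final answer: False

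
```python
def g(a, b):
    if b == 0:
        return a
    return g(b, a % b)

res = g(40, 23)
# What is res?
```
Call trace:
g(a=40, b=23)
  g(a=23, b=17)
    g(a=17, b=6)
      g(a=6, b=5)
        g(a=5, b=1)
          g(a=1, b=0)
          -> return 1
        -> return 1
      -> return 1
    -> return 1
  -> return 1
-> return 1

Final answer: 1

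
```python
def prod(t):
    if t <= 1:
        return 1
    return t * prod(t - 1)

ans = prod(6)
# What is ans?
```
Call trace:
prod(t=6)
  prod(t=5)
    prod(t=4)
      prod(t=3)
        prod(t=2)
          prod(t=1)
          -> return 1
        -> return 2
      -> return 6
    -> return 24
  -> return 120
-> return 720

Final answer: 720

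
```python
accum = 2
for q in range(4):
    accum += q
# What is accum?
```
Trace:
  accum=2
  accum=2, q=0
  accum=3, q=1
  accum=5, q=2
  accum=8, q=3

Final answer: 8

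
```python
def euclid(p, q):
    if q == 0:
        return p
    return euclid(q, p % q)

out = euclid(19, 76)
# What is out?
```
Call trace:
euclid(p=19, q=76)
  euclid(p=76, q=19)
    euclid(p=19, q=0)
    -> return 19
  -> return 19
-> return 19

Final answer: 19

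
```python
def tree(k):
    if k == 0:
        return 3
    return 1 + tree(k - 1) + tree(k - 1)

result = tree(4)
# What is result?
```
Call trace (a repeated sub-call is expanded the first time; later identical calls just restate its return value):
tree(k=4)
  tree(k=3)
    tree(k=2)
      tree(k=1)
        tree(k=0)
        -> return 3
        tree(k=0)
        -> return 3
      -> return 7
      tree(k=1) -> return 7  (same call as traced above)
    -> return 15
    tree(k=2) -> return 15  (same call as traced above)
  -> return 31
  tree(k=3) -> return 31  (same call as traced above)
-> return 63

Final answer: 63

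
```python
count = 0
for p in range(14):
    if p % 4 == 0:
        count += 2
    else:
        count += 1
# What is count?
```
Trace:
  count=0
  count=2, p=0
  count=3, p=1
  count=4, p=2
  count=5, p=3
  count=7, p=4
  count=8, p=5
  count=9, p=6
  count=10, p=7
  count=12, p=8
  count=13, p=9
  count=14, p=10
  count=15, p=11
  count=17, p=12
  count=18, p=13

Final answer: 18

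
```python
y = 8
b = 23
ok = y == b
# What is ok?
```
Trace:
  y=8
  y=8, b=23
  y=8, b=23, ok=False

Final answer: False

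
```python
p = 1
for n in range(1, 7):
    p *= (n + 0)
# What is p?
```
Trace:
  p=1
  p=1, n=1
  p=2, n=2
  p=6, n=3
  p=24, n=4
  p=120, n=5
  p=720, n=6

Final answer: 720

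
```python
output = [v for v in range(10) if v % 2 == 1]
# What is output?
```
Trace:
  v=0
  v=1
  v=2
  v=3
  v=4
  v=5
  v=6
  v=7
  v=8
  v=9
  output=[1, 3, 5, 7, 9]

Final answer: [1, 3, 5, 7, 9]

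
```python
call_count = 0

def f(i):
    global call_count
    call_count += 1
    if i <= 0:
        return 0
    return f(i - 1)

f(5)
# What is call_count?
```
Call trace:
f(i=5)
  f(i=4)
    f(i=3)
      f(i=2)
        f(i=1)
          f(i=0)
          -> return 0
        -> return 0
      -> return 0
    -> return 0
  -> return 0
-> return 0

call_count is incremented once per call. f is entered once for each i = 5, 4, 3, 2, 1, 0 (the i <= 0 call returns without recursing), i.e. 5 + 1 calls.
call_count = 6

Final answer: 6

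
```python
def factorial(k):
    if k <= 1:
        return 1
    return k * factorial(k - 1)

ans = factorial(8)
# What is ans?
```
Call trace:
factorial(k=8)
  factorial(k=7)
    factorial(k=6)
      factorial(k=5)
        factorial(k=4)
          factorial(k=3)
            factorial(k=2)
              factorial(k=1)
              -> return 1
            -> return 2
          -> return 6
        -> return 24
      -> return 120
    -> return 720
  -> return 5040
-> return 40320

Final answer: 40320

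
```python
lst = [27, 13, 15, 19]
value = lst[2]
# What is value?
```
Trace:
  lst=[27, 13, 15, 19]
  lst=[27, 13, 15, 19], value=15

Final answer: 15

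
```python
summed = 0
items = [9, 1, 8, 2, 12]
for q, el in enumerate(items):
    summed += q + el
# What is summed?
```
Trace:
  summed=0
  summed=9, q=0, el=9
  summed=11, q=1, el=1
  summed=21, q=2, el=8
  summed=26, q=3, el=2
  summed=42, q=4, el=12

Final answer: 42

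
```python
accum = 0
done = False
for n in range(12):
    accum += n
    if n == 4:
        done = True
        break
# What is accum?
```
Trace:
  accum=0
  accum=0, done=False
  accum=0, done=False, n=0
  accum=1, done=False, n=1
  accum=3, done=False, n=2
  accum=6, done=False, n=3
  accum=10, done=True, n=4

Final answer: 10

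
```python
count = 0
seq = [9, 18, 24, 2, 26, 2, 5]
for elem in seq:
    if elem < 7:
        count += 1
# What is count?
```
Trace:
  count=0
  count=0, elem=9
  count=0, elem=18
  count=0, elem=24
  count=1, elem=2
  count=1, elem=26
  count=2, elem=2
  count=3, elem=5

Final answer: 3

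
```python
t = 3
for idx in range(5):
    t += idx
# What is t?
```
Trace:
  t=3
  t=3, idx=0
  t=4, idx=1
  t=6, idx=2
  t=9, idx=3
  t=13, idx=4

Final answer: 13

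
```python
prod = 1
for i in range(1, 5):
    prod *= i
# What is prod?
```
Trace:
  prod=1
  prod=1, i=1
  prod=2, i=2
  prod=6, i=3
  prod=24, i=4

Final answer: 24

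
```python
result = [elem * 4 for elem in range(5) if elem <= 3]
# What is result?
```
Trace:
  elem=0
  elem=1
  elem=2
  elem=3
  elem=4
  result=[0, 4, 8, 12]

Final answer: [0, 4, 8, 12]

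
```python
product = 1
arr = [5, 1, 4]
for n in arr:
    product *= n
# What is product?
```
Trace:
  product=1
  product=5, n=5
  product=5, n=1
  product=20, n=4

Final answer: 20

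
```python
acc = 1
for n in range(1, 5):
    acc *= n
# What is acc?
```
Trace:
  acc=1
  acc=1, n=1
  acc=2, n=2
  acc=6, n=3
  acc=24, n=4

Final answer: 24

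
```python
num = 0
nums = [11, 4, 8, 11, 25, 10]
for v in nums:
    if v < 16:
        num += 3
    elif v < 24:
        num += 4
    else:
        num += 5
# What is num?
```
Trace:
  num=0
  num=3, v=11
  num=6, v=4
  num=9, v=8
  num=12, v=11
  num=17, v=25
  num=20, v=10

Final answer: 20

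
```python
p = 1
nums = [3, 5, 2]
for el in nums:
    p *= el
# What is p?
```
Trace:
  p=1
  p=3, el=3
  p=15, el=5
  p=30, el=2

Final answer: 30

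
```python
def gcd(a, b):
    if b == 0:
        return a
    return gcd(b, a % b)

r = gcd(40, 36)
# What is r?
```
Call trace:
gcd(a=40, b=36)
  gcd(a=36, b=4)
    gcd(a=4, b=0)
    -> return 4
  -> return 4
-> return 4

Final answer: 4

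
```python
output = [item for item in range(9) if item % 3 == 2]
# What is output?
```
Trace:
  item=0
  item=1
  item=2
  item=3
  item=4
  item=5
  item=6
  item=7
  item=8
  output=[2, 5, 8]

Final answer: [2, 5, 8]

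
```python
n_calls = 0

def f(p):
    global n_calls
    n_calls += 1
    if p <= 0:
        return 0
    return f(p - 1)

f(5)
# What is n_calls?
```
Call trace:
f(p=5)
  f(p=4)
    f(p=3)
      f(p=2)
        f(p=1)
          f(p=0)
          -> return 0
        -> return 0
      -> return 0
    -> return 0
  -> return 0
-> return 0

n_calls is incremented once per call. f is entered once for each p = 5, 4, 3, 2, 1, 0 (the p <= 0 call returns without recursing), i.e. 5 + 1 calls.
n_calls = 6

Final answer: 6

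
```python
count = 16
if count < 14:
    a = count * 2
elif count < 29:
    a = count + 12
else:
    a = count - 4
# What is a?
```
Trace:
  count=16
  count=16, a=28

Final answer: 28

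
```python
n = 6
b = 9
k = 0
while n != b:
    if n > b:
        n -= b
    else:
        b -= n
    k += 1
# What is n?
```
Trace:
  n=6
  n=6, b=9
  n=6, b=9, k=0
  n=6, b=3, k=1
  n=3, b=3, k=2

Final answer: 3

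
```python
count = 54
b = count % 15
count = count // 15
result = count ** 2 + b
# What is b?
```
Trace:
  count=54
  count=54, b=9
  count=3, b=9
  count=3, b=9, result=18

Final answer: 9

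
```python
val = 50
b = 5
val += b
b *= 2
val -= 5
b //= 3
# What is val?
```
Trace:
  val=50
  val=50, b=5
  val=55, b=5
  val=55, b=10
  val=50, b=10
  val=50, b=3

Final answer: 50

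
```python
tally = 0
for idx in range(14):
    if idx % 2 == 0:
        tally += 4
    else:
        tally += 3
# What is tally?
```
Trace:
  tally=0
  tally=4, idx=0
  tally=7, idx=1
  tally=11, idx=2
  tally=14, idx=3
  tally=18, idx=4
  tally=21, idx=5
  tally=25, idx=6
  tally=28, idx=7
  tally=32, idx=8
  tally=35, idx=9
  tally=39, idx=10
  tally=42, idx=11
  tally=46, idx=12
  tally=49, idx=13

Final answer: 49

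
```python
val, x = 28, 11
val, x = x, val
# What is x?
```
Trace:
  val=28, x=11
  val=11, x=28

Final answer: 28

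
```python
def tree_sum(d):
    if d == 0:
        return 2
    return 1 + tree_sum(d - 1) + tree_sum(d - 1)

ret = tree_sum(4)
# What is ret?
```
Call trace (a repeated sub-call is expanded the first time; later identical calls just restate its return value):
tree_sum(d=4)
  tree_sum(d=3)
    tree_sum(d=2)
      tree_sum(d=1)
        tree_sum(d=0)
        -> return 2
        tree_sum(d=0)
        -> return 2
      -> return 5
      tree_sum(d=1) -> return 5  (same call as traced above)
    -> return 11
    tree_sum(d=2) -> return 11  (same call as traced above)
  -> return 23
  tree_sum(d=3) -> return 23  (same call as traced above)
-> return 47

Final answer: 47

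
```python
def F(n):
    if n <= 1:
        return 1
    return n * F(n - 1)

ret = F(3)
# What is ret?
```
Call trace:
F(n=3)
  F(n=2)
    F(n=1)
    -> return 1
  -> return 2
-> return 6

Final answer: 6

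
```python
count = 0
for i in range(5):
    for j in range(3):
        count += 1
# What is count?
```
Trace:
  count=0
  count=1, i=0, j=0
  count=2, i=0, j=1
  count=3, i=0, j=2
  count=4, i=1, j=0
  count=5, i=1, j=1
  count=6, i=1, j=2
  count=7, i=2, j=0
  count=8, i=2, j=1
  count=9, i=2, j=2
  count=10, i=3, j=0
  count=11, i=3, j=1
  count=12, i=3, j=2
  count=13, i=4, j=0
  count=14, i=4, j=1
  count=15, i=4, j=2

Final answer: 15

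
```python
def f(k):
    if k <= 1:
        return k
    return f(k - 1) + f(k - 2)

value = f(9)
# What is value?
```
Call trace (a repeated sub-call is expanded the first time; later identical calls just restate its return value):
f(k=9)
  f(k=8)
    f(k=7)
      f(k=6)
        f(k=5)
          f(k=4)
            f(k=3)
              f(k=2)
                f(k=1)
                -> return 1
                f(k=0)
                -> return 0
              -> return 1
              f(k=1)
              -> return 1
            -> return 2
            f(k=2) -> return 1  (same call as traced above)
          -> return 3
          f(k=3) -> return 2  (same call as traced above)
        -> return 5
        f(k=4) -> return 3  (same call as traced above)
      -> return 8
      f(k=5) -> return 5  (same call as traced above)
    -> return 13
    f(k=6) -> return 8  (same call as traced above)
  -> return 21
  f(k=7) -> return 13  (same call as traced above)
-> return 34

Final answer: 34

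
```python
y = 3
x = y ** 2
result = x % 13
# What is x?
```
Trace:
  y=3
  y=3, x=9
  y=3, x=9, result=9

Final answer: 9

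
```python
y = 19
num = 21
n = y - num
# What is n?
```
Trace:
  y=19
  y=19, num=21
  y=19, num=21, n=-2

Final answer: -2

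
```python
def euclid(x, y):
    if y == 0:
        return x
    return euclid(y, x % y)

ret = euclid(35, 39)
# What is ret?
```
Call trace:
euclid(x=35, y=39)
  euclid(x=39, y=35)
    euclid(x=35, y=4)
      euclid(x=4, y=3)
        euclid(x=3, y=1)
          euclid(x=1, y=0)
          -> return 1
        -> return 1
      -> return 1
    -> return 1
  -> return 1
-> return 1

Final answer: 1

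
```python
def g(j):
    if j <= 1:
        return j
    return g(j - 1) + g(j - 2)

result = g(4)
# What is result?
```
Call trace (a repeated sub-call is expanded the first time; later identical calls just restate its return value):
g(j=4)
  g(j=3)
    g(j=2)
      g(j=1)
      -> return 1
      g(j=0)
      -> return 0
    -> return 1
    g(j=1)
    -> return 1
  -> return 2
  g(j=2) -> return 1  (same call as traced above)
-> return 3

Final answer: 3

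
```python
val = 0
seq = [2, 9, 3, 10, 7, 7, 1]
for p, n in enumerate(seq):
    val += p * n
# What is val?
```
Trace:
  val=0
  val=0, p=0, n=2
  val=9, p=1, n=9
  val=15, p=2, n=3
  val=45, p=3, n=10
  val=73, p=4, n=7
  val=108, p=5, n=7
  val=114, p=6, n=1

Final answer: 114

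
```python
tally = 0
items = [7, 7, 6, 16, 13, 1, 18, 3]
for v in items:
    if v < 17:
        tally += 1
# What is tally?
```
Trace:
  tally=0
  tally=1, v=7
  tally=2, v=7
  tally=3, v=6
  tally=4, v=16
  tally=5, v=13
  tally=6, v=1
  tally=6, v=18
  tally=7, v=3

Final answer: 7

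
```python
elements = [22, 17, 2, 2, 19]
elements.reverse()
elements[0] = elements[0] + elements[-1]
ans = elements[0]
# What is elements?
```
Trace:
  elements=[22, 17, 2, 2, 19]
  elements=[19, 2, 2, 17, 22]
  elements=[41, 2, 2, 17, 22]
  elements=[41, 2, 2, 17, 22], ans=41

Final answer: [41, 2, 2, 17, 22]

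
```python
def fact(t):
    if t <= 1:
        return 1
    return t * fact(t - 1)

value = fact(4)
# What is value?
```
Call trace:
fact(t=4)
  fact(t=3)
    fact(t=2)
      fact(t=1)
      -> return 1
    -> return 2
  -> return 6
-> return 24

Final answer: 24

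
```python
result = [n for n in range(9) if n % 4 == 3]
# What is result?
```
Trace:
  n=0
  n=1
  n=2
  n=3
  n=4
  n=5
  n=6
  n=7
  n=8
  result=[3, 7]

Final answer: [3, 7]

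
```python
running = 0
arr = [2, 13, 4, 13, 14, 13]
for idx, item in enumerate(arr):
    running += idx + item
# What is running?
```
Trace:
  running=0
  running=2, idx=0, item=2
  running=16, idx=1, item=13
  running=22, idx=2, item=4
  running=38, idx=3, item=13
  running=56, idx=4, item=14
  running=74, idx=5, item=13

Final answer: 74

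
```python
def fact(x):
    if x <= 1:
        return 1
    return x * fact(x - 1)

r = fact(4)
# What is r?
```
Call trace:
fact(x=4)
  fact(x=3)
    fact(x=2)
      fact(x=1)
      -> return 1
    -> return 2
  -> return 6
-> return 24

Final answer: 24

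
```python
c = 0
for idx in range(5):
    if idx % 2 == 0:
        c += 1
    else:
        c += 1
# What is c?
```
Trace:
  c=0
  c=1, idx=0
  c=2, idx=1
  c=3, idx=2
  c=4, idx=3
  c=5, idx=4

Final answer: 5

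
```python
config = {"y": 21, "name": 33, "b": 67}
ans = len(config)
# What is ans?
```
Trace:
  config={'y': 21, 'name': 33, 'b': 67}
  config={'y': 21, 'name': 33, 'b': 67}, ans=3

Final answer: 3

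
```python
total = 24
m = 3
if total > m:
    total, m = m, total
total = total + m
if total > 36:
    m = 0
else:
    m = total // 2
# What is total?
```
Trace:
  total=24
  total=24, m=3
  total=3, m=24
  total=27, m=24
  total=27, m=13

Final answer: 27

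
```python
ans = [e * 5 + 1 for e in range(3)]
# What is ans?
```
Trace:
  e=0
  e=1
  e=2
  ans=[1, 6, 11]

Final answer: [1, 6, 11]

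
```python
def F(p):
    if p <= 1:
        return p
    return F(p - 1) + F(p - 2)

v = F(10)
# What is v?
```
Call trace (a repeated sub-call is expanded the first time; later identical calls just restate its return value):
F(p=10)
  F(p=9)
    F(p=8)
      F(p=7)
        F(p=6)
          F(p=5)
            F(p=4)
              F(p=3)
                F(p=2)
                  F(p=1)
                  -> return 1
                  F(p=0)
                  -> return 0
                -> return 1
                F(p=1)
                -> return 1
              -> return 2
              F(p=2) -> return 1  (same call as traced above)
            -> return 3
            F(p=3) -> return 2  (same call as traced above)
          -> return 5
          F(p=4) -> return 3  (same call as traced above)
        -> return 8
        F(p=5) -> return 5  (same call as traced above)
      -> return 13
      F(p=6) -> return 8  (same call as traced above)
    -> return 21
    F(p=7) -> return 13  (same call as traced above)
  -> return 34
  F(p=8) -> return 21  (same call as traced above)
-> return 55

Final answer: 55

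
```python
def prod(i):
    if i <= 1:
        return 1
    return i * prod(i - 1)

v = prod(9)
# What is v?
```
Call trace:
prod(i=9)
  prod(i=8)
    prod(i=7)
      prod(i=6)
        prod(i=5)
          prod(i=4)
            prod(i=3)
              prod(i=2)
                prod(i=1)
                -> return 1
              -> return 2
            -> return 6
          -> return 24
        -> return 120
      -> return 720
    -> return 5040
  -> return 40320
-> return 362880

Final answer: 362880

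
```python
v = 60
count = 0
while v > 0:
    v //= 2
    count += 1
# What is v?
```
Trace:
  v=60
  v=60, count=0
  v=30, count=1
  v=15, count=2
  v=7, count=3
  v=3, count=4
  v=1, count=5
  v=0, count=6

Final answer: 0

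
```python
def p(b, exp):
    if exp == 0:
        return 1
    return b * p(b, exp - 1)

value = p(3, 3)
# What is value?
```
Call trace:
p(b=3, exp=3)
  p(b=3, exp=2)
    p(b=3, exp=1)
      p(b=3, exp=0)
      -> return 1
    -> return 3
  -> return 9
-> return 27

Final answer: 27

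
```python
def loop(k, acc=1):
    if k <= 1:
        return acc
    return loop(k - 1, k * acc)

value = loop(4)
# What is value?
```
Call trace:
loop(k=4, acc=1)
  loop(k=3, acc=4)
    loop(k=2, acc=12)
      loop(k=1, acc=24)
      -> return 24
    -> return 24
  -> return 24
-> return 24

Final answer: 24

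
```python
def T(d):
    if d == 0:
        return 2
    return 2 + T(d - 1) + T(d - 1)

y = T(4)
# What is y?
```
Call trace (a repeated sub-call is expanded the first time; later identical calls just restate its return value):
T(d=4)
  T(d=3)
    T(d=2)
      T(d=1)
        T(d=0)
        -> return 2
        T(d=0)
        -> return 2
      -> return 6
      T(d=1) -> return 6  (same call as traced above)
    -> return 14
    T(d=2) -> return 14  (same call as traced above)
  -> return 30
  T(d=3) -> return 30  (same call as traced above)
-> return 62

Final answer: 62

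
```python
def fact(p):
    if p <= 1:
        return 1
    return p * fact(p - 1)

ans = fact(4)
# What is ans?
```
Call trace:
fact(p=4)
  fact(p=3)
    fact(p=2)
      fact(p=1)
      -> return 1
    -> return 2
  -> return 6
-> return 24

Final answer: 24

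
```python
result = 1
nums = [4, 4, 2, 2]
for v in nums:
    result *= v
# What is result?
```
Trace:
  result=1
  result=4, v=4
  result=16, v=4
  result=32, v=2
  result=64, v=2

Final answer: 64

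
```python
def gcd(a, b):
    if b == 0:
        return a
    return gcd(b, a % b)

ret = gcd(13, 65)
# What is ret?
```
Call trace:
gcd(a=13, b=65)
  gcd(a=65, b=13)
    gcd(a=13, b=0)
    -> return 13
  -> return 13
-> return 13

Final answer: 13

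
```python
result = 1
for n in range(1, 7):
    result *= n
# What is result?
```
Trace:
  result=1
  result=1, n=1
  result=2, n=2
  result=6, n=3
  result=24, n=4
  result=120, n=5
  result=720, n=6

Final answer: 720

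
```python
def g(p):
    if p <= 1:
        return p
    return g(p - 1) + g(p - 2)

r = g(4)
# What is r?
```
Call trace (a repeated sub-call is expanded the first time; later identical calls just restate its return value):
g(p=4)
  g(p=3)
    g(p=2)
      g(p=1)
      -> return 1
      g(p=0)
      -> return 0
    -> return 1
    g(p=1)
    -> return 1
  -> return 2
  g(p=2) -> return 1  (same call as traced above)
-> return 3

Final answer: 3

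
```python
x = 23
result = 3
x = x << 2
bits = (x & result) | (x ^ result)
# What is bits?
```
Trace:
  x=23
  x=23, result=3
  x=92, result=3
  x=92, result=3, bits=95

Final answer: 95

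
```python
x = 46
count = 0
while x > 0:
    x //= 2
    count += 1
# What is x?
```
Trace:
  x=46
  x=46, count=0
  x=23, count=1
  x=11, count=2
  x=5, count=3
  x=2, count=4
  x=1, count=5
  x=0, count=6

Final answer: 0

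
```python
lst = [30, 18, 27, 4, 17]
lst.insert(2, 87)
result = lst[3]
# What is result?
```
Trace:
  lst=[30, 18, 27, 4, 17]
  lst=[30, 18, 87, 27, 4, 17]
  lst=[30, 18, 87, 27, 4, 17], result=27

Final answer: 27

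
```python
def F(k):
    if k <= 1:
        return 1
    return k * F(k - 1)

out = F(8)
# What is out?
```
Call trace:
F(k=8)
  F(k=7)
    F(k=6)
      F(k=5)
        F(k=4)
          F(k=3)
            F(k=2)
              F(k=1)
              -> return 1
            -> return 2
          -> return 6
        -> return 24
      -> return 120
    -> return 720
  -> return 5040
-> return 40320

Final answer: 40320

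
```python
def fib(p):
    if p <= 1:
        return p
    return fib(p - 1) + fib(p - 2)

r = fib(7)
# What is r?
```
Call trace (a repeated sub-call is expanded the first time; later identical calls just restate its return value):
fib(p=7)
  fib(p=6)
    fib(p=5)
      fib(p=4)
        fib(p=3)
          fib(p=2)
            fib(p=1)
            -> return 1
            fib(p=0)
            -> return 0
          -> return 1
          fib(p=1)
          -> return 1
        -> return 2
        fib(p=2) -> return 1  (same call as traced above)
      -> return 3
      fib(p=3) -> return 2  (same call as traced above)
    -> return 5
    fib(p=4) -> return 3  (same call as traced above)
  -> return 8
  fib(p=5) -> return 5  (same call as traced above)
-> return 13

Final answer: 13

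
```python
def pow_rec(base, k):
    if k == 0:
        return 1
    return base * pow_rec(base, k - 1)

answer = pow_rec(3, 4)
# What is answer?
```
Call trace:
pow_rec(base=3, k=4)
  pow_rec(base=3, k=3)
    pow_rec(base=3, k=2)
      pow_rec(base=3, k=1)
        pow_rec(base=3, k=0)
        -> return 1
      -> return 3
    -> return 9
  -> return 27
-> return 81

Final answer: 81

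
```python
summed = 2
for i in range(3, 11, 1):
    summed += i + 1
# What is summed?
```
Trace:
  summed=2
  summed=6, i=3
  summed=11, i=4
  summed=17, i=5
  summed=24, i=6
  summed=32, i=7
  summed=41, i=8
  summed=51, i=9
  summed=62, i=10

Final answer: 62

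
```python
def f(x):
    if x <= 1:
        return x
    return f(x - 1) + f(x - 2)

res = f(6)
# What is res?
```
Call trace (a repeated sub-call is expanded the first time; later identical calls just restate its return value):
f(x=6)
  f(x=5)
    f(x=4)
      f(x=3)
        f(x=2)
          f(x=1)
          -> return 1
          f(x=0)
          -> return 0
        -> return 1
        f(x=1)
        -> return 1
      -> return 2
      f(x=2) -> return 1  (same call as traced above)
    -> return 3
    f(x=3) -> return 2  (same call as traced above)
  -> return 5
  f(x=4) -> return 3  (same call as traced above)
-> return 8

Final answer: 8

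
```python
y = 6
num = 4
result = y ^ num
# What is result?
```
Trace:
  y=6
  y=6, num=4
  y=6, num=4, result=2

Final answer: 2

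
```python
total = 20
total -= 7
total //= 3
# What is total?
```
Trace:
  total=20
  total=13
  total=4

Final answer: 4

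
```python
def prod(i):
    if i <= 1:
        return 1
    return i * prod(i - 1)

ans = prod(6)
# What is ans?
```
Call trace:
prod(i=6)
  prod(i=5)
    prod(i=4)
      prod(i=3)
        prod(i=2)
          prod(i=1)
          -> return 1
        -> return 2
      -> return 6
    -> return 24
  -> return 120
-> return 720

Final answer: 720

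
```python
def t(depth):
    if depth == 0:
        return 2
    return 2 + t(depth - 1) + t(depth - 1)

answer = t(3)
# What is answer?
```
Call trace (a repeated sub-call is expanded the first time; later identical calls just restate its return value):
t(depth=3)
  t(depth=2)
    t(depth=1)
      t(depth=0)
      -> return 2
      t(depth=0)
      -> return 2
    -> return 6
    t(depth=1) -> return 6  (same call as traced above)
  -> return 14
  t(depth=2) -> return 14  (same call as traced above)
-> return 30

Final answer: 30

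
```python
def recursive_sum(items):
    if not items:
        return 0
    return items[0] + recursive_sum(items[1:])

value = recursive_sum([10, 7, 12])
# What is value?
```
Call trace:
recursive_sum(items=[10, 7, 12])
  recursive_sum(items=[7, 12])
    recursive_sum(items=[12])
      recursive_sum(items=[])
      -> return 0
    -> return 12
  -> return 19
-> return 29

Final answer: 29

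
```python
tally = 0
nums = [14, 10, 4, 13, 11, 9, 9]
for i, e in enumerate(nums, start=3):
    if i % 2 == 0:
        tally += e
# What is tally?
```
Trace:
  tally=0
  tally=0, i=3, e=14
  tally=10, i=4, e=10
  tally=10, i=5, e=4
  tally=23, i=6, e=13
  tally=23, i=7, e=11
  tally=32, i=8, e=9
  tally=32, i=9, e=9

Final answer: 32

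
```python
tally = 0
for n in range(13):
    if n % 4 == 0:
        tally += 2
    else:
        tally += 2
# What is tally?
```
Trace:
  tally=0
  tally=2, n=0
  tally=4, n=1
  tally=6, n=2
  tally=8, n=3
  tally=10, n=4
  tally=12, n=5
  tally=14, n=6
  tally=16, n=7
  tally=18, n=8
  tally=20, n=9
  tally=22, n=10
  tally=24, n=11
  tally=26, n=12

Final answer: 26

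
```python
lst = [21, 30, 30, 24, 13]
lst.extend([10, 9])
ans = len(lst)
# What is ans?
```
Trace:
  lst=[21, 30, 30, 24, 13]
  lst=[21, 30, 30, 24, 13, 10, 9]
  lst=[21, 30, 30, 24, 13, 10, 9], ans=7

Final answer: 7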